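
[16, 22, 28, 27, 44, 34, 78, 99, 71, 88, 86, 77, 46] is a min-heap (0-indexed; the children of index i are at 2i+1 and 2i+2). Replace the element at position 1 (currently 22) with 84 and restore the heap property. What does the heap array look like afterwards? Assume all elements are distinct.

set index 1 from 22 to 84 → [16, 84, 28, 27, 44, 34, 78, 99, 71, 88, 86, 77, 46]
84 vs smaller child 27 at index 3, swap → [16, 27, 28, 84, 44, 34, 78, 99, 71, 88, 86, 77, 46]
84 vs smaller child 71 at index 8, swap → [16, 27, 28, 71, 44, 34, 78, 99, 84, 88, 86, 77, 46]

[16, 27, 28, 71, 44, 34, 78, 99, 84, 88, 86, 77, 46]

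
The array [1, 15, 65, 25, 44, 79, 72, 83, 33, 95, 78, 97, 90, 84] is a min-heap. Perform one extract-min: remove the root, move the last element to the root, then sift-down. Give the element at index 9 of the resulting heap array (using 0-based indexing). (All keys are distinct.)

95

remove root 1; move last element 84 to root → [84, 15, 65, 25, 44, 79, 72, 83, 33, 95, 78, 97, 90]
84 vs smaller child 15 at index 1, swap → [15, 84, 65, 25, 44, 79, 72, 83, 33, 95, 78, 97, 90]
84 vs smaller child 25 at index 3, swap → [15, 25, 65, 84, 44, 79, 72, 83, 33, 95, 78, 97, 90]
84 vs smaller child 33 at index 8, swap → [15, 25, 65, 33, 44, 79, 72, 83, 84, 95, 78, 97, 90]
resulting array: [15, 25, 65, 33, 44, 79, 72, 83, 84, 95, 78, 97, 90]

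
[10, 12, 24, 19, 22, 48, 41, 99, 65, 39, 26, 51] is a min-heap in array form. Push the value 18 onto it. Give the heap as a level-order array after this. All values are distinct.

[10, 12, 18, 19, 22, 24, 41, 99, 65, 39, 26, 51, 48]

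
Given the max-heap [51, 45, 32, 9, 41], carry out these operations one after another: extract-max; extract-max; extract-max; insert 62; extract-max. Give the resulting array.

extract-max → returns 51:
  remove root 51; move last element 41 to root → [41, 45, 32, 9]
  41 vs larger child 45 at index 1, swap → [45, 41, 32, 9]
extract-max → returns 45:
  remove root 45; move last element 9 to root → [9, 41, 32]
  9 vs larger child 41 at index 1, swap → [41, 9, 32]
extract-max → returns 41:
  remove root 41; move last element 32 to root → [32, 9] (no swap needed)
insert 62:
  append 62 at index 2 → [32, 9, 62]
  62 > parent 32 at index 0, swap → [62, 9, 32]
extract-max → returns 62:
  remove root 62; move last element 32 to root → [32, 9] (no swap needed)

[32, 9]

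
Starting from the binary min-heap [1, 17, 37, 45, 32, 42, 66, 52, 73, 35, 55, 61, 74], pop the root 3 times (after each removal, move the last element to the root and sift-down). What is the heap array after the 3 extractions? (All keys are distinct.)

[35, 45, 37, 52, 55, 42, 66, 61, 73, 74]

extract-min #1 returns 1:
  remove root 1; move last element 74 to root → [74, 17, 37, 45, 32, 42, 66, 52, 73, 35, 55, 61]
  74 vs smaller child 17 at index 1, swap → [17, 74, 37, 45, 32, 42, 66, 52, 73, 35, 55, 61]
  74 vs smaller child 32 at index 4, swap → [17, 32, 37, 45, 74, 42, 66, 52, 73, 35, 55, 61]
  74 vs smaller child 35 at index 9, swap → [17, 32, 37, 45, 35, 42, 66, 52, 73, 74, 55, 61]
extract-min #2 returns 17:
  remove root 17; move last element 61 to root → [61, 32, 37, 45, 35, 42, 66, 52, 73, 74, 55]
  61 vs smaller child 32 at index 1, swap → [32, 61, 37, 45, 35, 42, 66, 52, 73, 74, 55]
  61 vs smaller child 35 at index 4, swap → [32, 35, 37, 45, 61, 42, 66, 52, 73, 74, 55]
  61 vs smaller child 55 at index 10, swap → [32, 35, 37, 45, 55, 42, 66, 52, 73, 74, 61]
extract-min #3 returns 32:
  remove root 32; move last element 61 to root → [61, 35, 37, 45, 55, 42, 66, 52, 73, 74]
  61 vs smaller child 35 at index 1, swap → [35, 61, 37, 45, 55, 42, 66, 52, 73, 74]
  61 vs smaller child 45 at index 3, swap → [35, 45, 37, 61, 55, 42, 66, 52, 73, 74]
  61 vs smaller child 52 at index 7, swap → [35, 45, 37, 52, 55, 42, 66, 61, 73, 74]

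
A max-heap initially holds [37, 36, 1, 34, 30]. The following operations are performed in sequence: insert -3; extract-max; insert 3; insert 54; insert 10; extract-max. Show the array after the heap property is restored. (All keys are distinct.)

[36, 34, 3, 10, 30, 1, -3]

insert -3:
  append -3 at index 5 → [37, 36, 1, 34, 30, -3] (no swap needed)
extract-max → returns 37:
  remove root 37; move last element -3 to root → [-3, 36, 1, 34, 30]
  -3 vs larger child 36 at index 1, swap → [36, -3, 1, 34, 30]
  -3 vs larger child 34 at index 3, swap → [36, 34, 1, -3, 30]
insert 3:
  append 3 at index 5 → [36, 34, 1, -3, 30, 3]
  3 > parent 1 at index 2, swap → [36, 34, 3, -3, 30, 1]
insert 54:
  append 54 at index 6 → [36, 34, 3, -3, 30, 1, 54]
  54 > parent 3 at index 2, swap → [36, 34, 54, -3, 30, 1, 3]
  54 > parent 36 at index 0, swap → [54, 34, 36, -3, 30, 1, 3]
insert 10:
  append 10 at index 7 → [54, 34, 36, -3, 30, 1, 3, 10]
  10 > parent -3 at index 3, swap → [54, 34, 36, 10, 30, 1, 3, -3]
extract-max → returns 54:
  remove root 54; move last element -3 to root → [-3, 34, 36, 10, 30, 1, 3]
  -3 vs larger child 36 at index 2, swap → [36, 34, -3, 10, 30, 1, 3]
  -3 vs larger child 3 at index 6, swap → [36, 34, 3, 10, 30, 1, -3]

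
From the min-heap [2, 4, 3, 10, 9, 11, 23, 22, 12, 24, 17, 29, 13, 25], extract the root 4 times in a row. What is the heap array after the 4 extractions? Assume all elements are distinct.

extract-min #1 returns 2:
  remove root 2; move last element 25 to root → [25, 4, 3, 10, 9, 11, 23, 22, 12, 24, 17, 29, 13]
  25 vs smaller child 3 at index 2, swap → [3, 4, 25, 10, 9, 11, 23, 22, 12, 24, 17, 29, 13]
  25 vs smaller child 11 at index 5, swap → [3, 4, 11, 10, 9, 25, 23, 22, 12, 24, 17, 29, 13]
  25 vs smaller child 13 at index 12, swap → [3, 4, 11, 10, 9, 13, 23, 22, 12, 24, 17, 29, 25]
extract-min #2 returns 3:
  remove root 3; move last element 25 to root → [25, 4, 11, 10, 9, 13, 23, 22, 12, 24, 17, 29]
  25 vs smaller child 4 at index 1, swap → [4, 25, 11, 10, 9, 13, 23, 22, 12, 24, 17, 29]
  25 vs smaller child 9 at index 4, swap → [4, 9, 11, 10, 25, 13, 23, 22, 12, 24, 17, 29]
  25 vs smaller child 17 at index 10, swap → [4, 9, 11, 10, 17, 13, 23, 22, 12, 24, 25, 29]
extract-min #3 returns 4:
  remove root 4; move last element 29 to root → [29, 9, 11, 10, 17, 13, 23, 22, 12, 24, 25]
  29 vs smaller child 9 at index 1, swap → [9, 29, 11, 10, 17, 13, 23, 22, 12, 24, 25]
  29 vs smaller child 10 at index 3, swap → [9, 10, 11, 29, 17, 13, 23, 22, 12, 24, 25]
  29 vs smaller child 12 at index 8, swap → [9, 10, 11, 12, 17, 13, 23, 22, 29, 24, 25]
extract-min #4 returns 9:
  remove root 9; move last element 25 to root → [25, 10, 11, 12, 17, 13, 23, 22, 29, 24]
  25 vs smaller child 10 at index 1, swap → [10, 25, 11, 12, 17, 13, 23, 22, 29, 24]
  25 vs smaller child 12 at index 3, swap → [10, 12, 11, 25, 17, 13, 23, 22, 29, 24]
  25 vs smaller child 22 at index 7, swap → [10, 12, 11, 22, 17, 13, 23, 25, 29, 24]

[10, 12, 11, 22, 17, 13, 23, 25, 29, 24]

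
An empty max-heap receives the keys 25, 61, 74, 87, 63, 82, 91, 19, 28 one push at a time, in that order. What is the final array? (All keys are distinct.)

[91, 74, 87, 28, 63, 61, 82, 19, 25]

Insert 25:
  append 25 at index 0 → [25] (no swap needed)
Insert 61:
  append 61 at index 1 → [25, 61]
  61 > parent 25 at index 0, swap → [61, 25]
Insert 74:
  append 74 at index 2 → [61, 25, 74]
  74 > parent 61 at index 0, swap → [74, 25, 61]
Insert 87:
  append 87 at index 3 → [74, 25, 61, 87]
  87 > parent 25 at index 1, swap → [74, 87, 61, 25]
  87 > parent 74 at index 0, swap → [87, 74, 61, 25]
Insert 63:
  append 63 at index 4 → [87, 74, 61, 25, 63] (no swap needed)
Insert 82:
  append 82 at index 5 → [87, 74, 61, 25, 63, 82]
  82 > parent 61 at index 2, swap → [87, 74, 82, 25, 63, 61]
Insert 91:
  append 91 at index 6 → [87, 74, 82, 25, 63, 61, 91]
  91 > parent 82 at index 2, swap → [87, 74, 91, 25, 63, 61, 82]
  91 > parent 87 at index 0, swap → [91, 74, 87, 25, 63, 61, 82]
Insert 19:
  append 19 at index 7 → [91, 74, 87, 25, 63, 61, 82, 19] (no swap needed)
Insert 28:
  append 28 at index 8 → [91, 74, 87, 25, 63, 61, 82, 19, 28]
  28 > parent 25 at index 3, swap → [91, 74, 87, 28, 63, 61, 82, 19, 25]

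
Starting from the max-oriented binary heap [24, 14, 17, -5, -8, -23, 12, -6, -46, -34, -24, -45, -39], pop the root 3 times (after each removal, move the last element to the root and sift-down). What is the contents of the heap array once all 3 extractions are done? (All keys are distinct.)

[12, -5, -23, -6, -8, -24, -39, -45, -46, -34]

extract-max #1 returns 24:
  remove root 24; move last element -39 to root → [-39, 14, 17, -5, -8, -23, 12, -6, -46, -34, -24, -45]
  -39 vs larger child 17 at index 2, swap → [17, 14, -39, -5, -8, -23, 12, -6, -46, -34, -24, -45]
  -39 vs larger child 12 at index 6, swap → [17, 14, 12, -5, -8, -23, -39, -6, -46, -34, -24, -45]
extract-max #2 returns 17:
  remove root 17; move last element -45 to root → [-45, 14, 12, -5, -8, -23, -39, -6, -46, -34, -24]
  -45 vs larger child 14 at index 1, swap → [14, -45, 12, -5, -8, -23, -39, -6, -46, -34, -24]
  -45 vs larger child -5 at index 3, swap → [14, -5, 12, -45, -8, -23, -39, -6, -46, -34, -24]
  -45 vs larger child -6 at index 7, swap → [14, -5, 12, -6, -8, -23, -39, -45, -46, -34, -24]
extract-max #3 returns 14:
  remove root 14; move last element -24 to root → [-24, -5, 12, -6, -8, -23, -39, -45, -46, -34]
  -24 vs larger child 12 at index 2, swap → [12, -5, -24, -6, -8, -23, -39, -45, -46, -34]
  -24 vs larger child -23 at index 5, swap → [12, -5, -23, -6, -8, -24, -39, -45, -46, -34]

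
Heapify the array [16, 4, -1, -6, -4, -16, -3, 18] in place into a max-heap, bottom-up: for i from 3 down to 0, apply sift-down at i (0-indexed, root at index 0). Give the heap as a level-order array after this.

[18, 16, -1, 4, -4, -16, -3, -6]

sift down from index 3:
  -6 vs only child 18 at index 7, swap → [16, 4, -1, 18, -4, -16, -3, -6]
sift down from index 2: already satisfies heap property
sift down from index 1:
  4 vs larger child 18 at index 3, swap → [16, 18, -1, 4, -4, -16, -3, -6]
sift down from index 0:
  16 vs larger child 18 at index 1, swap → [18, 16, -1, 4, -4, -16, -3, -6]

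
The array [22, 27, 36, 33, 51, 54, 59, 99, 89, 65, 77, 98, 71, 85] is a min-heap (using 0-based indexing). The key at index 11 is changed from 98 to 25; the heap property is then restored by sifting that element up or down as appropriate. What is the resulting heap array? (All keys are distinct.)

set index 11 from 98 to 25 → [22, 27, 36, 33, 51, 54, 59, 99, 89, 65, 77, 25, 71, 85]
25 < parent 54 at index 5, swap → [22, 27, 36, 33, 51, 25, 59, 99, 89, 65, 77, 54, 71, 85]
25 < parent 36 at index 2, swap → [22, 27, 25, 33, 51, 36, 59, 99, 89, 65, 77, 54, 71, 85]

[22, 27, 25, 33, 51, 36, 59, 99, 89, 65, 77, 54, 71, 85]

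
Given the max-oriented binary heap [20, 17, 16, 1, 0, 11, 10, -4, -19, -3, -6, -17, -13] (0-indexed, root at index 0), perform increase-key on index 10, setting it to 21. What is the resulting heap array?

[21, 20, 16, 1, 17, 11, 10, -4, -19, -3, 0, -17, -13]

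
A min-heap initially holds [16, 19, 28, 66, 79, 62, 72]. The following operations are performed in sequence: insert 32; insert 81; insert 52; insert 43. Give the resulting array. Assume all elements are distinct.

insert 32:
  append 32 at index 7 → [16, 19, 28, 66, 79, 62, 72, 32]
  32 < parent 66 at index 3, swap → [16, 19, 28, 32, 79, 62, 72, 66]
insert 81:
  append 81 at index 8 → [16, 19, 28, 32, 79, 62, 72, 66, 81] (no swap needed)
insert 52:
  append 52 at index 9 → [16, 19, 28, 32, 79, 62, 72, 66, 81, 52]
  52 < parent 79 at index 4, swap → [16, 19, 28, 32, 52, 62, 72, 66, 81, 79]
insert 43:
  append 43 at index 10 → [16, 19, 28, 32, 52, 62, 72, 66, 81, 79, 43]
  43 < parent 52 at index 4, swap → [16, 19, 28, 32, 43, 62, 72, 66, 81, 79, 52]

[16, 19, 28, 32, 43, 62, 72, 66, 81, 79, 52]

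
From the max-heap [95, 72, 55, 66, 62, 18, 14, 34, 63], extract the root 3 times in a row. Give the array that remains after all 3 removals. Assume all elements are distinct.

extract-max #1 returns 95:
  remove root 95; move last element 63 to root → [63, 72, 55, 66, 62, 18, 14, 34]
  63 vs larger child 72 at index 1, swap → [72, 63, 55, 66, 62, 18, 14, 34]
  63 vs larger child 66 at index 3, swap → [72, 66, 55, 63, 62, 18, 14, 34]
extract-max #2 returns 72:
  remove root 72; move last element 34 to root → [34, 66, 55, 63, 62, 18, 14]
  34 vs larger child 66 at index 1, swap → [66, 34, 55, 63, 62, 18, 14]
  34 vs larger child 63 at index 3, swap → [66, 63, 55, 34, 62, 18, 14]
extract-max #3 returns 66:
  remove root 66; move last element 14 to root → [14, 63, 55, 34, 62, 18]
  14 vs larger child 63 at index 1, swap → [63, 14, 55, 34, 62, 18]
  14 vs larger child 62 at index 4, swap → [63, 62, 55, 34, 14, 18]

[63, 62, 55, 34, 14, 18]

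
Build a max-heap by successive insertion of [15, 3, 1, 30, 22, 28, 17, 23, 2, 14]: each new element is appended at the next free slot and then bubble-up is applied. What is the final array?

[30, 23, 28, 22, 15, 1, 17, 3, 2, 14]

Insert 15:
  append 15 at index 0 → [15] (no swap needed)
Insert 3:
  append 3 at index 1 → [15, 3] (no swap needed)
Insert 1:
  append 1 at index 2 → [15, 3, 1] (no swap needed)
Insert 30:
  append 30 at index 3 → [15, 3, 1, 30]
  30 > parent 3 at index 1, swap → [15, 30, 1, 3]
  30 > parent 15 at index 0, swap → [30, 15, 1, 3]
Insert 22:
  append 22 at index 4 → [30, 15, 1, 3, 22]
  22 > parent 15 at index 1, swap → [30, 22, 1, 3, 15]
Insert 28:
  append 28 at index 5 → [30, 22, 1, 3, 15, 28]
  28 > parent 1 at index 2, swap → [30, 22, 28, 3, 15, 1]
Insert 17:
  append 17 at index 6 → [30, 22, 28, 3, 15, 1, 17] (no swap needed)
Insert 23:
  append 23 at index 7 → [30, 22, 28, 3, 15, 1, 17, 23]
  23 > parent 3 at index 3, swap → [30, 22, 28, 23, 15, 1, 17, 3]
  23 > parent 22 at index 1, swap → [30, 23, 28, 22, 15, 1, 17, 3]
Insert 2:
  append 2 at index 8 → [30, 23, 28, 22, 15, 1, 17, 3, 2] (no swap needed)
Insert 14:
  append 14 at index 9 → [30, 23, 28, 22, 15, 1, 17, 3, 2, 14] (no swap needed)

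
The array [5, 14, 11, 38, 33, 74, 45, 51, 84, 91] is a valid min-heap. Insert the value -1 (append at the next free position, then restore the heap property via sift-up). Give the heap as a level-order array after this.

[-1, 5, 11, 38, 14, 74, 45, 51, 84, 91, 33]

append -1 at index 10 → [5, 14, 11, 38, 33, 74, 45, 51, 84, 91, -1]
-1 < parent 33 at index 4, swap → [5, 14, 11, 38, -1, 74, 45, 51, 84, 91, 33]
-1 < parent 14 at index 1, swap → [5, -1, 11, 38, 14, 74, 45, 51, 84, 91, 33]
-1 < parent 5 at index 0, swap → [-1, 5, 11, 38, 14, 74, 45, 51, 84, 91, 33]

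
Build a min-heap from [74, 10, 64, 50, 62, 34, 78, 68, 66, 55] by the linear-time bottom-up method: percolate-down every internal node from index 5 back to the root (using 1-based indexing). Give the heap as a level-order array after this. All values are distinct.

[10, 50, 34, 66, 55, 64, 78, 68, 74, 62]

sift down from index 5:
  62 vs only child 55 at index 10, swap → [74, 10, 64, 50, 55, 34, 78, 68, 66, 62]
sift down from index 4: already satisfies heap property
sift down from index 3:
  64 vs smaller child 34 at index 6, swap → [74, 10, 34, 50, 55, 64, 78, 68, 66, 62]
sift down from index 2: already satisfies heap property
sift down from index 1:
  74 vs smaller child 10 at index 2, swap → [10, 74, 34, 50, 55, 64, 78, 68, 66, 62]
  74 vs smaller child 50 at index 4, swap → [10, 50, 34, 74, 55, 64, 78, 68, 66, 62]
  74 vs smaller child 66 at index 9, swap → [10, 50, 34, 66, 55, 64, 78, 68, 74, 62]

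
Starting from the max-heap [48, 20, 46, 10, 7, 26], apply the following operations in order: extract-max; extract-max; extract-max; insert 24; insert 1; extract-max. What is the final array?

extract-max → returns 48:
  remove root 48; move last element 26 to root → [26, 20, 46, 10, 7]
  26 vs larger child 46 at index 2, swap → [46, 20, 26, 10, 7]
extract-max → returns 46:
  remove root 46; move last element 7 to root → [7, 20, 26, 10]
  7 vs larger child 26 at index 2, swap → [26, 20, 7, 10]
extract-max → returns 26:
  remove root 26; move last element 10 to root → [10, 20, 7]
  10 vs larger child 20 at index 1, swap → [20, 10, 7]
insert 24:
  append 24 at index 3 → [20, 10, 7, 24]
  24 > parent 10 at index 1, swap → [20, 24, 7, 10]
  24 > parent 20 at index 0, swap → [24, 20, 7, 10]
insert 1:
  append 1 at index 4 → [24, 20, 7, 10, 1] (no swap needed)
extract-max → returns 24:
  remove root 24; move last element 1 to root → [1, 20, 7, 10]
  1 vs larger child 20 at index 1, swap → [20, 1, 7, 10]
  1 vs only child 10 at index 3, swap → [20, 10, 7, 1]

[20, 10, 7, 1]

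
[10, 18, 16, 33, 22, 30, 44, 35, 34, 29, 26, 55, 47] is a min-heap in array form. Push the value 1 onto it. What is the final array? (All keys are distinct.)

append 1 at index 13 → [10, 18, 16, 33, 22, 30, 44, 35, 34, 29, 26, 55, 47, 1]
1 < parent 44 at index 6, swap → [10, 18, 16, 33, 22, 30, 1, 35, 34, 29, 26, 55, 47, 44]
1 < parent 16 at index 2, swap → [10, 18, 1, 33, 22, 30, 16, 35, 34, 29, 26, 55, 47, 44]
1 < parent 10 at index 0, swap → [1, 18, 10, 33, 22, 30, 16, 35, 34, 29, 26, 55, 47, 44]

[1, 18, 10, 33, 22, 30, 16, 35, 34, 29, 26, 55, 47, 44]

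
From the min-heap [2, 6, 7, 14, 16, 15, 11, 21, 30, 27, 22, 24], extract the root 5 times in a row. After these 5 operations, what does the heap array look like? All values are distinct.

[15, 16, 22, 21, 30, 27, 24]

extract-min #1 returns 2:
  remove root 2; move last element 24 to root → [24, 6, 7, 14, 16, 15, 11, 21, 30, 27, 22]
  24 vs smaller child 6 at index 1, swap → [6, 24, 7, 14, 16, 15, 11, 21, 30, 27, 22]
  24 vs smaller child 14 at index 3, swap → [6, 14, 7, 24, 16, 15, 11, 21, 30, 27, 22]
  24 vs smaller child 21 at index 7, swap → [6, 14, 7, 21, 16, 15, 11, 24, 30, 27, 22]
extract-min #2 returns 6:
  remove root 6; move last element 22 to root → [22, 14, 7, 21, 16, 15, 11, 24, 30, 27]
  22 vs smaller child 7 at index 2, swap → [7, 14, 22, 21, 16, 15, 11, 24, 30, 27]
  22 vs smaller child 11 at index 6, swap → [7, 14, 11, 21, 16, 15, 22, 24, 30, 27]
extract-min #3 returns 7:
  remove root 7; move last element 27 to root → [27, 14, 11, 21, 16, 15, 22, 24, 30]
  27 vs smaller child 11 at index 2, swap → [11, 14, 27, 21, 16, 15, 22, 24, 30]
  27 vs smaller child 15 at index 5, swap → [11, 14, 15, 21, 16, 27, 22, 24, 30]
extract-min #4 returns 11:
  remove root 11; move last element 30 to root → [30, 14, 15, 21, 16, 27, 22, 24]
  30 vs smaller child 14 at index 1, swap → [14, 30, 15, 21, 16, 27, 22, 24]
  30 vs smaller child 16 at index 4, swap → [14, 16, 15, 21, 30, 27, 22, 24]
extract-min #5 returns 14:
  remove root 14; move last element 24 to root → [24, 16, 15, 21, 30, 27, 22]
  24 vs smaller child 15 at index 2, swap → [15, 16, 24, 21, 30, 27, 22]
  24 vs smaller child 22 at index 6, swap → [15, 16, 22, 21, 30, 27, 24]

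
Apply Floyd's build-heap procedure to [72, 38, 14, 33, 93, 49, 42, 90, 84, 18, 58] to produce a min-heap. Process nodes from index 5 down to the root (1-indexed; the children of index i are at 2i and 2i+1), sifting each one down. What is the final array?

[14, 18, 42, 33, 38, 49, 72, 90, 84, 93, 58]

sift down from index 5:
  93 vs smaller child 18 at index 10, swap → [72, 38, 14, 33, 18, 49, 42, 90, 84, 93, 58]
sift down from index 4: already satisfies heap property
sift down from index 3: already satisfies heap property
sift down from index 2:
  38 vs smaller child 18 at index 5, swap → [72, 18, 14, 33, 38, 49, 42, 90, 84, 93, 58]
sift down from index 1:
  72 vs smaller child 14 at index 3, swap → [14, 18, 72, 33, 38, 49, 42, 90, 84, 93, 58]
  72 vs smaller child 42 at index 7, swap → [14, 18, 42, 33, 38, 49, 72, 90, 84, 93, 58]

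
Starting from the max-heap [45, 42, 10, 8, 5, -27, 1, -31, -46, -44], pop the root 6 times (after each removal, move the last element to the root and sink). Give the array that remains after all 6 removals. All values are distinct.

[-27, -31, -44, -46]

extract-max #1 returns 45:
  remove root 45; move last element -44 to root → [-44, 42, 10, 8, 5, -27, 1, -31, -46]
  -44 vs larger child 42 at index 1, swap → [42, -44, 10, 8, 5, -27, 1, -31, -46]
  -44 vs larger child 8 at index 3, swap → [42, 8, 10, -44, 5, -27, 1, -31, -46]
  -44 vs larger child -31 at index 7, swap → [42, 8, 10, -31, 5, -27, 1, -44, -46]
extract-max #2 returns 42:
  remove root 42; move last element -46 to root → [-46, 8, 10, -31, 5, -27, 1, -44]
  -46 vs larger child 10 at index 2, swap → [10, 8, -46, -31, 5, -27, 1, -44]
  -46 vs larger child 1 at index 6, swap → [10, 8, 1, -31, 5, -27, -46, -44]
extract-max #3 returns 10:
  remove root 10; move last element -44 to root → [-44, 8, 1, -31, 5, -27, -46]
  -44 vs larger child 8 at index 1, swap → [8, -44, 1, -31, 5, -27, -46]
  -44 vs larger child 5 at index 4, swap → [8, 5, 1, -31, -44, -27, -46]
extract-max #4 returns 8:
  remove root 8; move last element -46 to root → [-46, 5, 1, -31, -44, -27]
  -46 vs larger child 5 at index 1, swap → [5, -46, 1, -31, -44, -27]
  -46 vs larger child -31 at index 3, swap → [5, -31, 1, -46, -44, -27]
extract-max #5 returns 5:
  remove root 5; move last element -27 to root → [-27, -31, 1, -46, -44]
  -27 vs larger child 1 at index 2, swap → [1, -31, -27, -46, -44]
extract-max #6 returns 1:
  remove root 1; move last element -44 to root → [-44, -31, -27, -46]
  -44 vs larger child -27 at index 2, swap → [-27, -31, -44, -46]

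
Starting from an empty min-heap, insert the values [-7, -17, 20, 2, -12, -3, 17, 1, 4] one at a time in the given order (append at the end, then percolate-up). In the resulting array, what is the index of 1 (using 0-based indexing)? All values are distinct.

3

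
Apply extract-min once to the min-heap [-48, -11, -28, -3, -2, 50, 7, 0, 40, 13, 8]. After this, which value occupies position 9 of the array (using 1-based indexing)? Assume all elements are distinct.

40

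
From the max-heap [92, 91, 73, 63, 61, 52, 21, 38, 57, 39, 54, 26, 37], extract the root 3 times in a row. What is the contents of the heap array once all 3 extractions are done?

extract-max #1 returns 92:
  remove root 92; move last element 37 to root → [37, 91, 73, 63, 61, 52, 21, 38, 57, 39, 54, 26]
  37 vs larger child 91 at index 1, swap → [91, 37, 73, 63, 61, 52, 21, 38, 57, 39, 54, 26]
  37 vs larger child 63 at index 3, swap → [91, 63, 73, 37, 61, 52, 21, 38, 57, 39, 54, 26]
  37 vs larger child 57 at index 8, swap → [91, 63, 73, 57, 61, 52, 21, 38, 37, 39, 54, 26]
extract-max #2 returns 91:
  remove root 91; move last element 26 to root → [26, 63, 73, 57, 61, 52, 21, 38, 37, 39, 54]
  26 vs larger child 73 at index 2, swap → [73, 63, 26, 57, 61, 52, 21, 38, 37, 39, 54]
  26 vs larger child 52 at index 5, swap → [73, 63, 52, 57, 61, 26, 21, 38, 37, 39, 54]
extract-max #3 returns 73:
  remove root 73; move last element 54 to root → [54, 63, 52, 57, 61, 26, 21, 38, 37, 39]
  54 vs larger child 63 at index 1, swap → [63, 54, 52, 57, 61, 26, 21, 38, 37, 39]
  54 vs larger child 61 at index 4, swap → [63, 61, 52, 57, 54, 26, 21, 38, 37, 39]

[63, 61, 52, 57, 54, 26, 21, 38, 37, 39]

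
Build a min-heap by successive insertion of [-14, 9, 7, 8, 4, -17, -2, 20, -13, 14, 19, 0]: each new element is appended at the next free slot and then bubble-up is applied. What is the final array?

[-17, -13, -14, 4, 8, 0, -2, 20, 9, 14, 19, 7]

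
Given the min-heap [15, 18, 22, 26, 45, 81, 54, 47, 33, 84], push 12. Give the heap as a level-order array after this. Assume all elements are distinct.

[12, 15, 22, 26, 18, 81, 54, 47, 33, 84, 45]

append 12 at index 10 → [15, 18, 22, 26, 45, 81, 54, 47, 33, 84, 12]
12 < parent 45 at index 4, swap → [15, 18, 22, 26, 12, 81, 54, 47, 33, 84, 45]
12 < parent 18 at index 1, swap → [15, 12, 22, 26, 18, 81, 54, 47, 33, 84, 45]
12 < parent 15 at index 0, swap → [12, 15, 22, 26, 18, 81, 54, 47, 33, 84, 45]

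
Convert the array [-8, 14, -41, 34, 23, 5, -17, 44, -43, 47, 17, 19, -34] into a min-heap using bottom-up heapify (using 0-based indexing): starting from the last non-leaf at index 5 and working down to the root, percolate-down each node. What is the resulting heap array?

[-43, -8, -41, 14, 17, -34, -17, 44, 34, 47, 23, 19, 5]

sift down from index 5:
  5 vs smaller child -34 at index 12, swap → [-8, 14, -41, 34, 23, -34, -17, 44, -43, 47, 17, 19, 5]
sift down from index 4:
  23 vs smaller child 17 at index 10, swap → [-8, 14, -41, 34, 17, -34, -17, 44, -43, 47, 23, 19, 5]
sift down from index 3:
  34 vs smaller child -43 at index 8, swap → [-8, 14, -41, -43, 17, -34, -17, 44, 34, 47, 23, 19, 5]
sift down from index 2: already satisfies heap property
sift down from index 1:
  14 vs smaller child -43 at index 3, swap → [-8, -43, -41, 14, 17, -34, -17, 44, 34, 47, 23, 19, 5]
sift down from index 0:
  -8 vs smaller child -43 at index 1, swap → [-43, -8, -41, 14, 17, -34, -17, 44, 34, 47, 23, 19, 5]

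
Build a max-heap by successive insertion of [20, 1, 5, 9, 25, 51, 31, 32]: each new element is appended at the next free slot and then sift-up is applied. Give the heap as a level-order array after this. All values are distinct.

[51, 32, 31, 20, 9, 5, 25, 1]

Insert 20:
  append 20 at index 0 → [20] (no swap needed)
Insert 1:
  append 1 at index 1 → [20, 1] (no swap needed)
Insert 5:
  append 5 at index 2 → [20, 1, 5] (no swap needed)
Insert 9:
  append 9 at index 3 → [20, 1, 5, 9]
  9 > parent 1 at index 1, swap → [20, 9, 5, 1]
Insert 25:
  append 25 at index 4 → [20, 9, 5, 1, 25]
  25 > parent 9 at index 1, swap → [20, 25, 5, 1, 9]
  25 > parent 20 at index 0, swap → [25, 20, 5, 1, 9]
Insert 51:
  append 51 at index 5 → [25, 20, 5, 1, 9, 51]
  51 > parent 5 at index 2, swap → [25, 20, 51, 1, 9, 5]
  51 > parent 25 at index 0, swap → [51, 20, 25, 1, 9, 5]
Insert 31:
  append 31 at index 6 → [51, 20, 25, 1, 9, 5, 31]
  31 > parent 25 at index 2, swap → [51, 20, 31, 1, 9, 5, 25]
Insert 32:
  append 32 at index 7 → [51, 20, 31, 1, 9, 5, 25, 32]
  32 > parent 1 at index 3, swap → [51, 20, 31, 32, 9, 5, 25, 1]
  32 > parent 20 at index 1, swap → [51, 32, 31, 20, 9, 5, 25, 1]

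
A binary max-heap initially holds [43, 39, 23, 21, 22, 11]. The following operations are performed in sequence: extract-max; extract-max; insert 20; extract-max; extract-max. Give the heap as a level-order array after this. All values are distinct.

extract-max → returns 43:
  remove root 43; move last element 11 to root → [11, 39, 23, 21, 22]
  11 vs larger child 39 at index 1, swap → [39, 11, 23, 21, 22]
  11 vs larger child 22 at index 4, swap → [39, 22, 23, 21, 11]
extract-max → returns 39:
  remove root 39; move last element 11 to root → [11, 22, 23, 21]
  11 vs larger child 23 at index 2, swap → [23, 22, 11, 21]
insert 20:
  append 20 at index 4 → [23, 22, 11, 21, 20] (no swap needed)
extract-max → returns 23:
  remove root 23; move last element 20 to root → [20, 22, 11, 21]
  20 vs larger child 22 at index 1, swap → [22, 20, 11, 21]
  20 vs only child 21 at index 3, swap → [22, 21, 11, 20]
extract-max → returns 22:
  remove root 22; move last element 20 to root → [20, 21, 11]
  20 vs larger child 21 at index 1, swap → [21, 20, 11]

[21, 20, 11]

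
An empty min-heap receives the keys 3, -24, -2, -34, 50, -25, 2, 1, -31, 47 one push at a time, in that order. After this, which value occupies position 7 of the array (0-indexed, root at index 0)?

Insert 3:
  append 3 at index 0 → [3] (no swap needed)
Insert -24:
  append -24 at index 1 → [3, -24]
  -24 < parent 3 at index 0, swap → [-24, 3]
Insert -2:
  append -2 at index 2 → [-24, 3, -2] (no swap needed)
Insert -34:
  append -34 at index 3 → [-24, 3, -2, -34]
  -34 < parent 3 at index 1, swap → [-24, -34, -2, 3]
  -34 < parent -24 at index 0, swap → [-34, -24, -2, 3]
Insert 50:
  append 50 at index 4 → [-34, -24, -2, 3, 50] (no swap needed)
Insert -25:
  append -25 at index 5 → [-34, -24, -2, 3, 50, -25]
  -25 < parent -2 at index 2, swap → [-34, -24, -25, 3, 50, -2]
Insert 2:
  append 2 at index 6 → [-34, -24, -25, 3, 50, -2, 2] (no swap needed)
Insert 1:
  append 1 at index 7 → [-34, -24, -25, 3, 50, -2, 2, 1]
  1 < parent 3 at index 3, swap → [-34, -24, -25, 1, 50, -2, 2, 3]
Insert -31:
  append -31 at index 8 → [-34, -24, -25, 1, 50, -2, 2, 3, -31]
  -31 < parent 1 at index 3, swap → [-34, -24, -25, -31, 50, -2, 2, 3, 1]
  -31 < parent -24 at index 1, swap → [-34, -31, -25, -24, 50, -2, 2, 3, 1]
Insert 47:
  append 47 at index 9 → [-34, -31, -25, -24, 50, -2, 2, 3, 1, 47]
  47 < parent 50 at index 4, swap → [-34, -31, -25, -24, 47, -2, 2, 3, 1, 50]
resulting array: [-34, -31, -25, -24, 47, -2, 2, 3, 1, 50]

3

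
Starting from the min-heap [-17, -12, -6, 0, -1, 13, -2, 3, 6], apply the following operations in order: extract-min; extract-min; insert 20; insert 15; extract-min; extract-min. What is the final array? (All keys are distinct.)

extract-min → returns -17:
  remove root -17; move last element 6 to root → [6, -12, -6, 0, -1, 13, -2, 3]
  6 vs smaller child -12 at index 1, swap → [-12, 6, -6, 0, -1, 13, -2, 3]
  6 vs smaller child -1 at index 4, swap → [-12, -1, -6, 0, 6, 13, -2, 3]
extract-min → returns -12:
  remove root -12; move last element 3 to root → [3, -1, -6, 0, 6, 13, -2]
  3 vs smaller child -6 at index 2, swap → [-6, -1, 3, 0, 6, 13, -2]
  3 vs smaller child -2 at index 6, swap → [-6, -1, -2, 0, 6, 13, 3]
insert 20:
  append 20 at index 7 → [-6, -1, -2, 0, 6, 13, 3, 20] (no swap needed)
insert 15:
  append 15 at index 8 → [-6, -1, -2, 0, 6, 13, 3, 20, 15] (no swap needed)
extract-min → returns -6:
  remove root -6; move last element 15 to root → [15, -1, -2, 0, 6, 13, 3, 20]
  15 vs smaller child -2 at index 2, swap → [-2, -1, 15, 0, 6, 13, 3, 20]
  15 vs smaller child 3 at index 6, swap → [-2, -1, 3, 0, 6, 13, 15, 20]
extract-min → returns -2:
  remove root -2; move last element 20 to root → [20, -1, 3, 0, 6, 13, 15]
  20 vs smaller child -1 at index 1, swap → [-1, 20, 3, 0, 6, 13, 15]
  20 vs smaller child 0 at index 3, swap → [-1, 0, 3, 20, 6, 13, 15]

[-1, 0, 3, 20, 6, 13, 15]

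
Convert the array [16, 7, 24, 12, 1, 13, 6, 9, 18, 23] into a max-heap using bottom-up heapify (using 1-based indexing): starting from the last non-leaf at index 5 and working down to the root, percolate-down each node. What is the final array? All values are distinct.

[24, 23, 16, 18, 7, 13, 6, 9, 12, 1]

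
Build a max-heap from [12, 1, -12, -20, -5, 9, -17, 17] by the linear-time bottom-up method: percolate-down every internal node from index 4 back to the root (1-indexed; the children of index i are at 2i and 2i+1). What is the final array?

[17, 12, 9, 1, -5, -12, -17, -20]

sift down from index 4:
  -20 vs only child 17 at index 8, swap → [12, 1, -12, 17, -5, 9, -17, -20]
sift down from index 3:
  -12 vs larger child 9 at index 6, swap → [12, 1, 9, 17, -5, -12, -17, -20]
sift down from index 2:
  1 vs larger child 17 at index 4, swap → [12, 17, 9, 1, -5, -12, -17, -20]
sift down from index 1:
  12 vs larger child 17 at index 2, swap → [17, 12, 9, 1, -5, -12, -17, -20]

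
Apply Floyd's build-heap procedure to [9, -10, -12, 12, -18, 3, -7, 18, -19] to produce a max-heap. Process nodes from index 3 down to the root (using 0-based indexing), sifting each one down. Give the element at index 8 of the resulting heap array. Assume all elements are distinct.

-19

sift down from index 3:
  12 vs larger child 18 at index 7, swap → [9, -10, -12, 18, -18, 3, -7, 12, -19]
sift down from index 2:
  -12 vs larger child 3 at index 5, swap → [9, -10, 3, 18, -18, -12, -7, 12, -19]
sift down from index 1:
  -10 vs larger child 18 at index 3, swap → [9, 18, 3, -10, -18, -12, -7, 12, -19]
  -10 vs larger child 12 at index 7, swap → [9, 18, 3, 12, -18, -12, -7, -10, -19]
sift down from index 0:
  9 vs larger child 18 at index 1, swap → [18, 9, 3, 12, -18, -12, -7, -10, -19]
  9 vs larger child 12 at index 3, swap → [18, 12, 3, 9, -18, -12, -7, -10, -19]
resulting array: [18, 12, 3, 9, -18, -12, -7, -10, -19]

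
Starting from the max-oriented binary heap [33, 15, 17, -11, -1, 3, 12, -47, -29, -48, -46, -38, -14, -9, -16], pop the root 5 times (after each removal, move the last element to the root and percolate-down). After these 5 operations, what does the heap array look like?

[-1, -11, -9, -29, -16, -14, -38, -47, -46, -48]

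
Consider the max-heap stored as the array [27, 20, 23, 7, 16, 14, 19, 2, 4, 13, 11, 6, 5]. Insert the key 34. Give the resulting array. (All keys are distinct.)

append 34 at index 13 → [27, 20, 23, 7, 16, 14, 19, 2, 4, 13, 11, 6, 5, 34]
34 > parent 19 at index 6, swap → [27, 20, 23, 7, 16, 14, 34, 2, 4, 13, 11, 6, 5, 19]
34 > parent 23 at index 2, swap → [27, 20, 34, 7, 16, 14, 23, 2, 4, 13, 11, 6, 5, 19]
34 > parent 27 at index 0, swap → [34, 20, 27, 7, 16, 14, 23, 2, 4, 13, 11, 6, 5, 19]

[34, 20, 27, 7, 16, 14, 23, 2, 4, 13, 11, 6, 5, 19]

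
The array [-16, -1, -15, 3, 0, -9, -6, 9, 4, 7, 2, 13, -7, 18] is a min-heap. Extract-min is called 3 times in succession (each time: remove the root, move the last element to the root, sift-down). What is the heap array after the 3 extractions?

[-7, -1, -6, 3, 0, 13, 18, 9, 4, 7, 2]

extract-min #1 returns -16:
  remove root -16; move last element 18 to root → [18, -1, -15, 3, 0, -9, -6, 9, 4, 7, 2, 13, -7]
  18 vs smaller child -15 at index 2, swap → [-15, -1, 18, 3, 0, -9, -6, 9, 4, 7, 2, 13, -7]
  18 vs smaller child -9 at index 5, swap → [-15, -1, -9, 3, 0, 18, -6, 9, 4, 7, 2, 13, -7]
  18 vs smaller child -7 at index 12, swap → [-15, -1, -9, 3, 0, -7, -6, 9, 4, 7, 2, 13, 18]
extract-min #2 returns -15:
  remove root -15; move last element 18 to root → [18, -1, -9, 3, 0, -7, -6, 9, 4, 7, 2, 13]
  18 vs smaller child -9 at index 2, swap → [-9, -1, 18, 3, 0, -7, -6, 9, 4, 7, 2, 13]
  18 vs smaller child -7 at index 5, swap → [-9, -1, -7, 3, 0, 18, -6, 9, 4, 7, 2, 13]
  18 vs only child 13 at index 11, swap → [-9, -1, -7, 3, 0, 13, -6, 9, 4, 7, 2, 18]
extract-min #3 returns -9:
  remove root -9; move last element 18 to root → [18, -1, -7, 3, 0, 13, -6, 9, 4, 7, 2]
  18 vs smaller child -7 at index 2, swap → [-7, -1, 18, 3, 0, 13, -6, 9, 4, 7, 2]
  18 vs smaller child -6 at index 6, swap → [-7, -1, -6, 3, 0, 13, 18, 9, 4, 7, 2]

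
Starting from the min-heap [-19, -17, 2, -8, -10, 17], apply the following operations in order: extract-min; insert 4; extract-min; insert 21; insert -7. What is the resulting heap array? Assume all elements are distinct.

[-10, -8, -7, 4, 17, 21, 2]

extract-min → returns -19:
  remove root -19; move last element 17 to root → [17, -17, 2, -8, -10]
  17 vs smaller child -17 at index 1, swap → [-17, 17, 2, -8, -10]
  17 vs smaller child -10 at index 4, swap → [-17, -10, 2, -8, 17]
insert 4:
  append 4 at index 5 → [-17, -10, 2, -8, 17, 4] (no swap needed)
extract-min → returns -17:
  remove root -17; move last element 4 to root → [4, -10, 2, -8, 17]
  4 vs smaller child -10 at index 1, swap → [-10, 4, 2, -8, 17]
  4 vs smaller child -8 at index 3, swap → [-10, -8, 2, 4, 17]
insert 21:
  append 21 at index 5 → [-10, -8, 2, 4, 17, 21] (no swap needed)
insert -7:
  append -7 at index 6 → [-10, -8, 2, 4, 17, 21, -7]
  -7 < parent 2 at index 2, swap → [-10, -8, -7, 4, 17, 21, 2]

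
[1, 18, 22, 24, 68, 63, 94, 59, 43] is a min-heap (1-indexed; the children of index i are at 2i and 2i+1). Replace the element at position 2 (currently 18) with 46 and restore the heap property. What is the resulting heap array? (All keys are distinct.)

set index 2 from 18 to 46 → [1, 46, 22, 24, 68, 63, 94, 59, 43]
46 vs smaller child 24 at index 4, swap → [1, 24, 22, 46, 68, 63, 94, 59, 43]
46 vs smaller child 43 at index 9, swap → [1, 24, 22, 43, 68, 63, 94, 59, 46]

[1, 24, 22, 43, 68, 63, 94, 59, 46]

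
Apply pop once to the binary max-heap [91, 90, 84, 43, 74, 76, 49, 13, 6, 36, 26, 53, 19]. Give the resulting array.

[90, 74, 84, 43, 36, 76, 49, 13, 6, 19, 26, 53]

remove root 91; move last element 19 to root → [19, 90, 84, 43, 74, 76, 49, 13, 6, 36, 26, 53]
19 vs larger child 90 at index 1, swap → [90, 19, 84, 43, 74, 76, 49, 13, 6, 36, 26, 53]
19 vs larger child 74 at index 4, swap → [90, 74, 84, 43, 19, 76, 49, 13, 6, 36, 26, 53]
19 vs larger child 36 at index 9, swap → [90, 74, 84, 43, 36, 76, 49, 13, 6, 19, 26, 53]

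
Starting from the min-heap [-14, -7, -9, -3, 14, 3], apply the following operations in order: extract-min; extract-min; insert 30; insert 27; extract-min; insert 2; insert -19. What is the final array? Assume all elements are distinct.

extract-min → returns -14:
  remove root -14; move last element 3 to root → [3, -7, -9, -3, 14]
  3 vs smaller child -9 at index 2, swap → [-9, -7, 3, -3, 14]
extract-min → returns -9:
  remove root -9; move last element 14 to root → [14, -7, 3, -3]
  14 vs smaller child -7 at index 1, swap → [-7, 14, 3, -3]
  14 vs only child -3 at index 3, swap → [-7, -3, 3, 14]
insert 30:
  append 30 at index 4 → [-7, -3, 3, 14, 30] (no swap needed)
insert 27:
  append 27 at index 5 → [-7, -3, 3, 14, 30, 27] (no swap needed)
extract-min → returns -7:
  remove root -7; move last element 27 to root → [27, -3, 3, 14, 30]
  27 vs smaller child -3 at index 1, swap → [-3, 27, 3, 14, 30]
  27 vs smaller child 14 at index 3, swap → [-3, 14, 3, 27, 30]
insert 2:
  append 2 at index 5 → [-3, 14, 3, 27, 30, 2]
  2 < parent 3 at index 2, swap → [-3, 14, 2, 27, 30, 3]
insert -19:
  append -19 at index 6 → [-3, 14, 2, 27, 30, 3, -19]
  -19 < parent 2 at index 2, swap → [-3, 14, -19, 27, 30, 3, 2]
  -19 < parent -3 at index 0, swap → [-19, 14, -3, 27, 30, 3, 2]

[-19, 14, -3, 27, 30, 3, 2]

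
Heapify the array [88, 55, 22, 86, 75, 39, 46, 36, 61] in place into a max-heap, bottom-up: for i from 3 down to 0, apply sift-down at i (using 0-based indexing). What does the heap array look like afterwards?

[88, 86, 46, 61, 75, 39, 22, 36, 55]

sift down from index 3: already satisfies heap property
sift down from index 2:
  22 vs larger child 46 at index 6, swap → [88, 55, 46, 86, 75, 39, 22, 36, 61]
sift down from index 1:
  55 vs larger child 86 at index 3, swap → [88, 86, 46, 55, 75, 39, 22, 36, 61]
  55 vs larger child 61 at index 8, swap → [88, 86, 46, 61, 75, 39, 22, 36, 55]
sift down from index 0: already satisfies heap property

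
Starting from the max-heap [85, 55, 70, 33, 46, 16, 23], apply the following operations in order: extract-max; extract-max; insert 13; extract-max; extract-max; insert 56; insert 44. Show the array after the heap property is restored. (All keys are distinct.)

[56, 33, 44, 13, 16, 23]

extract-max → returns 85:
  remove root 85; move last element 23 to root → [23, 55, 70, 33, 46, 16]
  23 vs larger child 70 at index 2, swap → [70, 55, 23, 33, 46, 16]
extract-max → returns 70:
  remove root 70; move last element 16 to root → [16, 55, 23, 33, 46]
  16 vs larger child 55 at index 1, swap → [55, 16, 23, 33, 46]
  16 vs larger child 46 at index 4, swap → [55, 46, 23, 33, 16]
insert 13:
  append 13 at index 5 → [55, 46, 23, 33, 16, 13] (no swap needed)
extract-max → returns 55:
  remove root 55; move last element 13 to root → [13, 46, 23, 33, 16]
  13 vs larger child 46 at index 1, swap → [46, 13, 23, 33, 16]
  13 vs larger child 33 at index 3, swap → [46, 33, 23, 13, 16]
extract-max → returns 46:
  remove root 46; move last element 16 to root → [16, 33, 23, 13]
  16 vs larger child 33 at index 1, swap → [33, 16, 23, 13]
insert 56:
  append 56 at index 4 → [33, 16, 23, 13, 56]
  56 > parent 16 at index 1, swap → [33, 56, 23, 13, 16]
  56 > parent 33 at index 0, swap → [56, 33, 23, 13, 16]
insert 44:
  append 44 at index 5 → [56, 33, 23, 13, 16, 44]
  44 > parent 23 at index 2, swap → [56, 33, 44, 13, 16, 23]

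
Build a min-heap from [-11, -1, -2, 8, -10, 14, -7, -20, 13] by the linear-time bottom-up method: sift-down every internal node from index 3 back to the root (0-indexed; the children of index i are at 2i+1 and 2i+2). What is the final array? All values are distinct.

[-20, -11, -7, -1, -10, 14, -2, 8, 13]

sift down from index 3:
  8 vs smaller child -20 at index 7, swap → [-11, -1, -2, -20, -10, 14, -7, 8, 13]
sift down from index 2:
  -2 vs smaller child -7 at index 6, swap → [-11, -1, -7, -20, -10, 14, -2, 8, 13]
sift down from index 1:
  -1 vs smaller child -20 at index 3, swap → [-11, -20, -7, -1, -10, 14, -2, 8, 13]
sift down from index 0:
  -11 vs smaller child -20 at index 1, swap → [-20, -11, -7, -1, -10, 14, -2, 8, 13]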